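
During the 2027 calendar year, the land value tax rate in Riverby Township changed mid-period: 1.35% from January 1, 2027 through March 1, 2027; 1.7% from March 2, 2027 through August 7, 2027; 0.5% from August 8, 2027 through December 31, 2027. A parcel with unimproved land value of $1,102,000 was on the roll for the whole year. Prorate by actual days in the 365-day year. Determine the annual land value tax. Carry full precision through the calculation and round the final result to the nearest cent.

$12,810.37

January 1 – March 1, 2027: 60 days at 1.35% → $1,102,000 × 1.35% × 60/365 = $2,445.5342
March 2 – August 7, 2027: 159 days at 1.7% → $1,102,000 × 1.7% × 159/365 = $8,160.8384
August 8 – December 31, 2027: 146 days at 0.5% → $1,102,000 × 0.5% × 146/365 = $2,204.0000
Total = $12,810.3726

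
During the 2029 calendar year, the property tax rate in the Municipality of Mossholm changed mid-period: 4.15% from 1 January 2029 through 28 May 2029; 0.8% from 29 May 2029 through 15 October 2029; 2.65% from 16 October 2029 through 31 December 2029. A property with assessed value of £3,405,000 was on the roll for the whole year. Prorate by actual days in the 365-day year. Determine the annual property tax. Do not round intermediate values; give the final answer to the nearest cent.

1 January – 28 May 2029: 148 days at 4.15% → £3,405,000 × 4.15% × 148/365 = £57,297.2877
29 May – 15 October 2029: 140 days at 0.8% → £3,405,000 × 0.8% × 140/365 = £10,448.2192
16 October – 31 December 2029: 77 days at 2.65% → £3,405,000 × 2.65% × 77/365 = £19,035.3493
Total = £86,780.8562

£86,780.86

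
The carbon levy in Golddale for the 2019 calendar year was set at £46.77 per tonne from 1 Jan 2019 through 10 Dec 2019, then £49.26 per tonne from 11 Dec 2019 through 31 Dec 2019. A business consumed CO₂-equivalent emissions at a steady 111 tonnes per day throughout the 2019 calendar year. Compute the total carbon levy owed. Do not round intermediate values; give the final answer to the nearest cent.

£1,900,690.74

1 Jan – 10 Dec 2019: 344 days × 111 tonnes/day = 38,184 tonnes at £46.77/tonne → £1,785,865.68
11 Dec – 31 Dec 2019: 21 days × 111 tonnes/day = 2,331 tonnes at £49.26/tonne → £114,825.06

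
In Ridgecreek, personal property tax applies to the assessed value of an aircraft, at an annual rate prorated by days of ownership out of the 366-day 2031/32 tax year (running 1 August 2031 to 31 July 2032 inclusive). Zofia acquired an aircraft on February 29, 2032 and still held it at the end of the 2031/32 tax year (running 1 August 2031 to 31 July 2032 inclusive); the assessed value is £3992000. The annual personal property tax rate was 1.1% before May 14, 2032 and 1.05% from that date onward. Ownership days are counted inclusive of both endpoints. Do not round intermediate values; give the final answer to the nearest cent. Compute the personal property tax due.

£18045.80

February 29 – May 13, 2032: 75 days at 1.1% → £3992000 × 1.1% × 75/366 = £8998.3607
May 14 – July 31, 2032: 79 days at 1.05% → £3992000 × 1.05% × 79/366 = £9047.4426
Total = £18045.8033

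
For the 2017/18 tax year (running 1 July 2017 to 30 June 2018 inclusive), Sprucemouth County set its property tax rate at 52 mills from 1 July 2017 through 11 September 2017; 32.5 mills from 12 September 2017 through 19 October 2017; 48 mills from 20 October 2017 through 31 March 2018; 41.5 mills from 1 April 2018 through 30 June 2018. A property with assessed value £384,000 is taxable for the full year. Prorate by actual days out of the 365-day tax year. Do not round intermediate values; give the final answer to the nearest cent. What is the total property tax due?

1 July – 11 September 2017: 73 days at 52 mills → £384,000 × 5.2% × 73/365 = £3,993.6000
12 September – 19 October 2017: 38 days at 32.5 mills → £384,000 × 3.25% × 38/365 = £1,299.2877
20 October 2017 – 31 March 2018: 163 days at 48 mills → £384,000 × 4.8% × 163/365 = £8,231.2767
1 April – 30 June 2018: 91 days at 41.5 mills → £384,000 × 4.15% × 91/365 = £3,973.0849
Total = £17,497.2493

£17,497.25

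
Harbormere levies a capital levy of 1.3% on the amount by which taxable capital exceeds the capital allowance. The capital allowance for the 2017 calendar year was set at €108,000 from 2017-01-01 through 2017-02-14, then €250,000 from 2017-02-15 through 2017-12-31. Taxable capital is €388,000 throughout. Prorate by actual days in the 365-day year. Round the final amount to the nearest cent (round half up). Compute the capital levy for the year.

2017-01-01 to 2017-02-14: 45 days, exemption €108,000 → (€388,000 − €108,000) × 1.3% × 45/365 = €448.7671
2017-02-15 to 2017-12-31: 320 days, exemption €250,000 → (€388,000 − €250,000) × 1.3% × 320/365 = €1,572.8219
Total = €2,021.5890

€2,021.59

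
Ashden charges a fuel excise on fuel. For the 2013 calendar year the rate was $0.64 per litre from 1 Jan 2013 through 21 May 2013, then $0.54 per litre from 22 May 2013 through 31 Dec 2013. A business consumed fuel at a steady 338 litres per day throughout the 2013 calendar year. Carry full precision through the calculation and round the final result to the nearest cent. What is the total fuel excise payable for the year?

1 Jan – 21 May 2013: 141 days × 338 litres/day = 47,658 litres at $0.64/litre → $30,501.12
22 May – 31 Dec 2013: 224 days × 338 litres/day = 75,712 litres at $0.54/litre → $40,884.48

$71,385.60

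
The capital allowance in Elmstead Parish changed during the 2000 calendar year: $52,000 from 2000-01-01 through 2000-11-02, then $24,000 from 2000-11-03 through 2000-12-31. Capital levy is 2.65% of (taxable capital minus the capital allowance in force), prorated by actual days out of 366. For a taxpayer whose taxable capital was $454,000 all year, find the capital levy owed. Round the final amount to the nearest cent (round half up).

$10,772.61

2000-01-01 to 2000-11-02: 307 days, exemption $52,000 → ($454,000 − $52,000) × 2.65% × 307/366 = $8,935.7131
2000-11-03 to 2000-12-31: 59 days, exemption $24,000 → ($454,000 − $24,000) × 2.65% × 59/366 = $1,836.8989
Total = $10,772.6120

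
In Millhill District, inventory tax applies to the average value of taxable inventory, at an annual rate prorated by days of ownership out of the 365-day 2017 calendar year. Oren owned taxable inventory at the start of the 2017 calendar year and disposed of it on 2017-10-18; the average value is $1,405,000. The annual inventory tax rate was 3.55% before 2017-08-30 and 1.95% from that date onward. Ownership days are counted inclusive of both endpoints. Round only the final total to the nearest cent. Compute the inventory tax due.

2017-01-01 to 2017-08-29: 241 days at 3.55% → $1,405,000 × 3.55% × 241/365 = $32,932.8151
2017-08-30 to 2017-10-18: 50 days at 1.95% → $1,405,000 × 1.95% × 50/365 = $3,753.0822
Total = $36,685.8973

$36,685.90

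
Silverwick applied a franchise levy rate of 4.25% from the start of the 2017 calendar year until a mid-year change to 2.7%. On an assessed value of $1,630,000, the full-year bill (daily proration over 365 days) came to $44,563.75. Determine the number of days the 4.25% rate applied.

Let d = days at the first rate; then 365 − d days at the second rate.
$1,630,000 × [4.25%·d + 2.7%·(365−d)] / 365 = $44,563.75
Solving gives d = 8, so the new rate took effect on 9 January 2017.

8 days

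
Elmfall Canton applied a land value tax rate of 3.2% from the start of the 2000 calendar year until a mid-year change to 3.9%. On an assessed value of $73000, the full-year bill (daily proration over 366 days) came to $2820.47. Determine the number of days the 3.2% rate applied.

Let d = days at the first rate; then 366 − d days at the second rate.
$73000 × [3.2%·d + 3.9%·(366−d)] / 366 = $2820.47
Solving gives d = 19, so the new rate took effect on 20 Jan 2000.

19 days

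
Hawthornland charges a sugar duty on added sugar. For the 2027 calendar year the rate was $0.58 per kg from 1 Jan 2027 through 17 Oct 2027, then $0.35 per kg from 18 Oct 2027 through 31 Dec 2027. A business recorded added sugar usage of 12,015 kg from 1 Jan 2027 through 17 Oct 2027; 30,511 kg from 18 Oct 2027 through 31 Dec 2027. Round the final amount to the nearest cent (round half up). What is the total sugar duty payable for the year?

$17,647.55

1 Jan – 17 Oct 2027: 12,015 kg at $0.58/kg → $6,968.70
18 Oct – 31 Dec 2027: 30,511 kg at $0.35/kg → $10,678.85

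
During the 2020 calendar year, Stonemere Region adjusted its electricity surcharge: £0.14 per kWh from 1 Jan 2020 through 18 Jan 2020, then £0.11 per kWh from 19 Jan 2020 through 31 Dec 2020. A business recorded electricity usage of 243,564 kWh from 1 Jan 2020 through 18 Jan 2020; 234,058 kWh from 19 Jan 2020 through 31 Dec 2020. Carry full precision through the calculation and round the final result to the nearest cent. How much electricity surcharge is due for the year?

£59,845.34

1 Jan – 18 Jan 2020: 243,564 kWh at £0.14/kWh → £34,098.96
19 Jan – 31 Dec 2020: 234,058 kWh at £0.11/kWh → £25,746.38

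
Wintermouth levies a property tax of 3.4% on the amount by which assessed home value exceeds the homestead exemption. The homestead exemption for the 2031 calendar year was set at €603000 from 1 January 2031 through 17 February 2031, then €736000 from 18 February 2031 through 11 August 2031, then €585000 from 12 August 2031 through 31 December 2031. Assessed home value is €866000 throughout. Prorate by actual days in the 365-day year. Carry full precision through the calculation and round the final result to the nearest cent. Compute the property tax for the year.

1 January – 17 February 2031: 48 days, exemption €603000 → (€866000 − €603000) × 3.4% × 48/365 = €1175.9342
18 February – 11 August 2031: 175 days, exemption €736000 → (€866000 − €736000) × 3.4% × 175/365 = €2119.1781
12 August – 31 December 2031: 142 days, exemption €585000 → (€866000 − €585000) × 3.4% × 142/365 = €3716.8986
Total = €7012.0110

€7012.01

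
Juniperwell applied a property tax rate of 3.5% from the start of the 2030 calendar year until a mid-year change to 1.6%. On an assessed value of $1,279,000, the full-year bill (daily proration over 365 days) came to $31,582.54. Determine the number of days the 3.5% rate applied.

Let d = days at the first rate; then 365 − d days at the second rate.
$1,279,000 × [3.5%·d + 1.6%·(365−d)] / 365 = $31,582.54
Solving gives d = 167, so the new rate took effect on 17 June 2030.

167 days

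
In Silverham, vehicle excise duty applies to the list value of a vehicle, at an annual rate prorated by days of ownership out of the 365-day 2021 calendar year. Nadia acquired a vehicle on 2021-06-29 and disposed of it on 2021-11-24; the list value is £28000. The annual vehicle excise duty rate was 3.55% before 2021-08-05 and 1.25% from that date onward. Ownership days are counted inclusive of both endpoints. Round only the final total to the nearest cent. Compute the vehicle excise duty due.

2021-06-29 to 2021-08-04: 37 days at 3.55% → £28000 × 3.55% × 37/365 = £100.7616
2021-08-05 to 2021-11-24: 112 days at 1.25% → £28000 × 1.25% × 112/365 = £107.3973
Total = £208.1589

£208.16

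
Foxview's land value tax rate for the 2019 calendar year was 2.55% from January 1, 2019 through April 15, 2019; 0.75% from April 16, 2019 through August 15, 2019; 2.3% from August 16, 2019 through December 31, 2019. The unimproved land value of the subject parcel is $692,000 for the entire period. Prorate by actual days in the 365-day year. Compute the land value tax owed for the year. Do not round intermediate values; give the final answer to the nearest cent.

January 1 – April 15, 2019: 105 days at 2.55% → $692,000 × 2.55% × 105/365 = $5,076.2466
April 16 – August 15, 2019: 122 days at 0.75% → $692,000 × 0.75% × 122/365 = $1,734.7397
August 16 – December 31, 2019: 138 days at 2.3% → $692,000 × 2.3% × 138/365 = $6,017.5562
Total = $12,828.5425

$12,828.54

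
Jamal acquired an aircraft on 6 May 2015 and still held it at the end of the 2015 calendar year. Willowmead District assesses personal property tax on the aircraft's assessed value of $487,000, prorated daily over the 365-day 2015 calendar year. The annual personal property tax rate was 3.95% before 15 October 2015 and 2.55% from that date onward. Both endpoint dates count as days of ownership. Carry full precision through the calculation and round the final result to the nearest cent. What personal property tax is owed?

$11,191.66

6 May – 14 October 2015: 162 days at 3.95% → $487,000 × 3.95% × 162/365 = $8,537.8438
15 October – 31 December 2015: 78 days at 2.55% → $487,000 × 2.55% × 78/365 = $2,653.8164
Total = $11,191.6603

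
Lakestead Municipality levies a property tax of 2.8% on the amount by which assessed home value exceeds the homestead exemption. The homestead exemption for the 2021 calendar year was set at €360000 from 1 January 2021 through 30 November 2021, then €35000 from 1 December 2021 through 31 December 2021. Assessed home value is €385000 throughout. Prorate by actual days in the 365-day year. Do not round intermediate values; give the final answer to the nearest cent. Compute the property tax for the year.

1 January – 30 November 2021: 334 days, exemption €360000 → (€385000 − €360000) × 2.8% × 334/365 = €640.5479
1 December – 31 December 2021: 31 days, exemption €35000 → (€385000 − €35000) × 2.8% × 31/365 = €832.3288
Total = €1472.8767

€1472.88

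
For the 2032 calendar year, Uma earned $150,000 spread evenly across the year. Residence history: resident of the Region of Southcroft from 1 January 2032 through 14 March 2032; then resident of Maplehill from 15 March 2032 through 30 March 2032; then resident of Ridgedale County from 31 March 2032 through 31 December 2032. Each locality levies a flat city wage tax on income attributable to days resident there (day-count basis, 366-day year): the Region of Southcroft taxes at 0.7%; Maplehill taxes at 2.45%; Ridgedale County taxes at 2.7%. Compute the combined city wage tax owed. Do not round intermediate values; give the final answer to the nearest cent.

The Region of Southcroft, 1 January – 14 March 2032: 74 days → $150,000 × 0.7% × 74/366 = $212.2951
Maplehill, 15 March – 30 March 2032: 16 days → $150,000 × 2.45% × 16/366 = $160.6557
Ridgedale County, 31 March – 31 December 2032: 276 days → $150,000 × 2.7% × 276/366 = $3,054.0984
Total = $3,427.0492

$3,427.05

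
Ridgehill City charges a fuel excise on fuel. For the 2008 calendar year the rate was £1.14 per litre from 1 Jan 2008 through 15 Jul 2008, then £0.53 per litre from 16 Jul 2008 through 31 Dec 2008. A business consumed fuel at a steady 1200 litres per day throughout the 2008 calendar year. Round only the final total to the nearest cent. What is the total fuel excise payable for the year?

1 Jan – 15 Jul 2008: 197 days × 1200 litres/day = 236,400 litres at £1.14/litre → £269496.00
16 Jul – 31 Dec 2008: 169 days × 1200 litres/day = 202,800 litres at £0.53/litre → £107484.00

£376980.00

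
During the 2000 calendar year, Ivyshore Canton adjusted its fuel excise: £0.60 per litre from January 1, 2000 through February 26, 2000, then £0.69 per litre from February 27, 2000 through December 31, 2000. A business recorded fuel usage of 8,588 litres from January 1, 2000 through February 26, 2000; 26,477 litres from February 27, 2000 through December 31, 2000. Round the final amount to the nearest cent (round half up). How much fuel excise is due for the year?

January 1 – February 26, 2000: 8,588 litres at £0.60/litre → £5152.80
February 27 – December 31, 2000: 26,477 litres at £0.69/litre → £18269.13

£23421.93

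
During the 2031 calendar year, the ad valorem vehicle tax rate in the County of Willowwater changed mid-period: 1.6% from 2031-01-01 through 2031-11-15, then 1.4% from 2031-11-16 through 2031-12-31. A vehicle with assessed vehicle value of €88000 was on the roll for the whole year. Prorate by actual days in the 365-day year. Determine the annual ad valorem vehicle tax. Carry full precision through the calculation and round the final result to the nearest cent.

€1385.82

2031-01-01 to 2031-11-15: 319 days at 1.6% → €88000 × 1.6% × 319/365 = €1230.5534
2031-11-16 to 2031-12-31: 46 days at 1.4% → €88000 × 1.4% × 46/365 = €155.2658
Total = €1385.8192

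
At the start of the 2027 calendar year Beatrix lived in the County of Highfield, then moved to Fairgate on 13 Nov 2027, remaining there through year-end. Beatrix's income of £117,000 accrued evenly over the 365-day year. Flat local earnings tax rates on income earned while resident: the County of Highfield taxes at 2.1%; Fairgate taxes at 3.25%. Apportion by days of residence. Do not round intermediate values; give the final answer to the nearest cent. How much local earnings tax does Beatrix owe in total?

£2,637.63

The County of Highfield, 1 Jan – 12 Nov 2027: 316 days → £117,000 × 2.1% × 316/365 = £2,127.1562
Fairgate, 13 Nov – 31 Dec 2027: 49 days → £117,000 × 3.25% × 49/365 = £510.4726
Total = £2,637.6288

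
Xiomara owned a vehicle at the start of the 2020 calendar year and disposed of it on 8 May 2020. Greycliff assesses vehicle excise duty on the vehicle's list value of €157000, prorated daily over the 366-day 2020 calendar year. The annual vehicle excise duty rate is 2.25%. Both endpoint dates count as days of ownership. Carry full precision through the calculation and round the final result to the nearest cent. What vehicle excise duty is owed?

Days held (1 Jan – 8 May 2020): 129 out of 366
Tax = €157000 × 2.25% × 129/366 = €1245.0615

€1245.06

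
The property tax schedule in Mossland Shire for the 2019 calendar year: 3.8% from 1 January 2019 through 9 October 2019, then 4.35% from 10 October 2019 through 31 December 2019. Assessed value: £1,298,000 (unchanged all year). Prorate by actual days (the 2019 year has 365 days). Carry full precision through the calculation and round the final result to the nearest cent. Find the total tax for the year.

1 January – 9 October 2019: 282 days at 3.8% → £1,298,000 × 3.8% × 282/365 = £38,107.8575
10 October – 31 December 2019: 83 days at 4.35% → £1,298,000 × 4.35% × 83/365 = £12,839.5315
Total = £50,947.3890

£50,947.39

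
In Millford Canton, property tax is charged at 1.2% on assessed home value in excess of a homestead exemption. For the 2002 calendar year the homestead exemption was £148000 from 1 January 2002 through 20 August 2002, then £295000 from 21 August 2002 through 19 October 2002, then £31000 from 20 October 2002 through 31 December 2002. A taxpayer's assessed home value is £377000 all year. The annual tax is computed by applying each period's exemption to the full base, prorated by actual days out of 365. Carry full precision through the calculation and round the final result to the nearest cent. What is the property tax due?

£2738.83

1 January – 20 August 2002: 232 days, exemption £148000 → (£377000 − £148000) × 1.2% × 232/365 = £1746.6740
21 August – 19 October 2002: 60 days, exemption £295000 → (£377000 − £295000) × 1.2% × 60/365 = £161.7534
20 October – 31 December 2002: 73 days, exemption £31000 → (£377000 − £31000) × 1.2% × 73/365 = £830.4000
Total = £2738.8274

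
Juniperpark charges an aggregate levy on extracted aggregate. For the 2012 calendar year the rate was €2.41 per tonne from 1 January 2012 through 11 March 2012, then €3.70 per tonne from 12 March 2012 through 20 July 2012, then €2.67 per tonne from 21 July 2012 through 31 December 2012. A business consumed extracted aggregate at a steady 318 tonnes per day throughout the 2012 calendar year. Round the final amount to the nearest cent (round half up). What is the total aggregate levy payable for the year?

€347,793.42

1 January – 11 March 2012: 71 days × 318 tonnes/day = 22,578 tonnes at €2.41/tonne → €54,412.98
12 March – 20 July 2012: 131 days × 318 tonnes/day = 41,658 tonnes at €3.70/tonne → €154,134.60
21 July – 31 December 2012: 164 days × 318 tonnes/day = 52,152 tonnes at €2.67/tonne → €139,245.84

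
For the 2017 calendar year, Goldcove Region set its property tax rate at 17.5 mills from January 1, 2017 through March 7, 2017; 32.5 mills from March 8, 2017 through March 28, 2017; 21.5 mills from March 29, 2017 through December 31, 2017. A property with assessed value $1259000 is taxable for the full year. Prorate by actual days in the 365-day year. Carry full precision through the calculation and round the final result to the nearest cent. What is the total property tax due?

$26954.67

January 1 – March 7, 2017: 66 days at 17.5 mills → $1259000 × 1.75% × 66/365 = $3983.9589
March 8 – March 28, 2017: 21 days at 32.5 mills → $1259000 × 3.25% × 21/365 = $2354.1575
March 29 – December 31, 2017: 278 days at 21.5 mills → $1259000 × 2.15% × 278/365 = $20616.5562
Total = $26954.6726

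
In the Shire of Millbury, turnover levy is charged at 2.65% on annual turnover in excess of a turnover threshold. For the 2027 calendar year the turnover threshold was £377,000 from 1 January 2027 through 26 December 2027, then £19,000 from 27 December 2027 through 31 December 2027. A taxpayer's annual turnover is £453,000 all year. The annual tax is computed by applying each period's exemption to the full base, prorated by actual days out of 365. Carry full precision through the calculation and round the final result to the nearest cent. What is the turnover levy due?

£2,143.96

1 January – 26 December 2027: 360 days, exemption £377,000 → (£453,000 − £377,000) × 2.65% × 360/365 = £1,986.4110
27 December – 31 December 2027: 5 days, exemption £19,000 → (£453,000 − £19,000) × 2.65% × 5/365 = £157.5479
Total = £2,143.9589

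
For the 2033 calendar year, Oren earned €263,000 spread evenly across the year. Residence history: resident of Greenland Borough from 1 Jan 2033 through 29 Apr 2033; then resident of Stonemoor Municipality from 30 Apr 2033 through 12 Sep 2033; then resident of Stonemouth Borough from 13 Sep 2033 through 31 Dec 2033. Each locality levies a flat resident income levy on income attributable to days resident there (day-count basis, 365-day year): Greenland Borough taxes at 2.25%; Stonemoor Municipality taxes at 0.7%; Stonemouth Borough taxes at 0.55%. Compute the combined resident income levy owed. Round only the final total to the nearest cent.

€3,051.16

Greenland Borough, 1 Jan – 29 Apr 2033: 119 days → €263,000 × 2.25% × 119/365 = €1,929.2671
Stonemoor Municipality, 30 Apr – 12 Sep 2033: 136 days → €263,000 × 0.7% × 136/365 = €685.9616
Stonemouth Borough, 13 Sep – 31 Dec 2033: 110 days → €263,000 × 0.55% × 110/365 = €435.9315
Total = €3,051.1603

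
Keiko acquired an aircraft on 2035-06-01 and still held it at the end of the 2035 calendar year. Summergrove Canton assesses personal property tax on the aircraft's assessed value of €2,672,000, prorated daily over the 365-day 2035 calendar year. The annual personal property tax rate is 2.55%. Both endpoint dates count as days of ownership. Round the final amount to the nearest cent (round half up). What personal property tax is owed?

Days held (2035-06-01 to 2035-12-31): 214 out of 365
Tax = €2,672,000 × 2.55% × 214/365 = €39,948.2301

€39,948.23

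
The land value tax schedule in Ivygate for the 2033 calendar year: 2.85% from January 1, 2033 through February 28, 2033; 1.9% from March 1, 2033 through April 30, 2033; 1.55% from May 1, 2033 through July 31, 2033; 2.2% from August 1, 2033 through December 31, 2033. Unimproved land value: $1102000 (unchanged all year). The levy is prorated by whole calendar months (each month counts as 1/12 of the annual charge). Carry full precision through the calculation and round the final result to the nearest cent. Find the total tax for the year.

$23096.08

January 1 – February 28, 2033: 2 months at 2.85% → $1102000 × 2.85% × 2/12 = $5234.5000
March 1 – April 30, 2033: 2 months at 1.9% → $1102000 × 1.9% × 2/12 = $3489.6667
May 1 – July 31, 2033: 3 months at 1.55% → $1102000 × 1.55% × 3/12 = $4270.2500
August 1 – December 31, 2033: 5 months at 2.2% → $1102000 × 2.2% × 5/12 = $10101.6667
Total = $23096.0833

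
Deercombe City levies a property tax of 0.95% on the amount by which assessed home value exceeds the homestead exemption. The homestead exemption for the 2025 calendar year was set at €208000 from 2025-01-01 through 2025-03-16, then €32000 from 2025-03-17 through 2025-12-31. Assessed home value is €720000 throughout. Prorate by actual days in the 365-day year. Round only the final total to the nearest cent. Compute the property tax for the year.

€6192.44

2025-01-01 to 2025-03-16: 75 days, exemption €208000 → (€720000 − €208000) × 0.95% × 75/365 = €999.4521
2025-03-17 to 2025-12-31: 290 days, exemption €32000 → (€720000 − €32000) × 0.95% × 290/365 = €5192.9863
Total = €6192.4384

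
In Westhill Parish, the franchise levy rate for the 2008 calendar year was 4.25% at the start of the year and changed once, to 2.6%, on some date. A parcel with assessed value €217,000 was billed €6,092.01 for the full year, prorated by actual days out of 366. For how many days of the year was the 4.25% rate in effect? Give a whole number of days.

46 days

Let d = days at the first rate; then 366 − d days at the second rate.
€217,000 × [4.25%·d + 2.6%·(366−d)] / 366 = €6,092.01
Solving gives d = 46, so the new rate took effect on February 16, 2008.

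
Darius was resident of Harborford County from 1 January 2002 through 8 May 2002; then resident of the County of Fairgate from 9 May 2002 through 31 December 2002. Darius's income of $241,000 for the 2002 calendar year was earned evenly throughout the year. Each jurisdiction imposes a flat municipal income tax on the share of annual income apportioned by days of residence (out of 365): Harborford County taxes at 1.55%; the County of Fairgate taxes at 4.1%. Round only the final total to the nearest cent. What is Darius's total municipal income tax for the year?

$7,725.87

Harborford County, 1 January – 8 May 2002: 128 days → $241,000 × 1.55% × 128/365 = $1,309.9836
The County of Fairgate, 9 May – 31 December 2002: 237 days → $241,000 × 4.1% × 237/365 = $6,415.8822
Total = $7,725.8658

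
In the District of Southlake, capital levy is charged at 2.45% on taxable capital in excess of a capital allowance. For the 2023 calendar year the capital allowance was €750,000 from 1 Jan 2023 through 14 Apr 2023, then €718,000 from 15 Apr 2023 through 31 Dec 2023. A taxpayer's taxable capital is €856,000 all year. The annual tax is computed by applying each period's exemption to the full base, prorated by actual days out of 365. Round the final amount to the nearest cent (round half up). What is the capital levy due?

€3,157.61

1 Jan – 14 Apr 2023: 104 days, exemption €750,000 → (€856,000 − €750,000) × 2.45% × 104/365 = €739.9671
15 Apr – 31 Dec 2023: 261 days, exemption €718,000 → (€856,000 − €718,000) × 2.45% × 261/365 = €2,417.6466
Total = €3,157.6137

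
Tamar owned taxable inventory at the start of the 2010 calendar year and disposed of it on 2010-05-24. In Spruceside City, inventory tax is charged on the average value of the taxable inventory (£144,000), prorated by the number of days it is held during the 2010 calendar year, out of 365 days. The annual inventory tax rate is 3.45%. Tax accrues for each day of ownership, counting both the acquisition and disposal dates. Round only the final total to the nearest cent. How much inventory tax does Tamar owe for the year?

£1,959.98

Days held (2010-01-01 to 2010-05-24): 144 out of 365
Tax = £144,000 × 3.45% × 144/365 = £1,959.9781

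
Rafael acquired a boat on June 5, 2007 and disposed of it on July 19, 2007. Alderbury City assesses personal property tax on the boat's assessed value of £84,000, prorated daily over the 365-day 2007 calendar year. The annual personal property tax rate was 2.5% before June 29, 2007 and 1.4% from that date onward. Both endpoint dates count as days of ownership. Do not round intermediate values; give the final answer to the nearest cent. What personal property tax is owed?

£205.74

June 5 – June 28, 2007: 24 days at 2.5% → £84,000 × 2.5% × 24/365 = £138.0822
June 29 – July 19, 2007: 21 days at 1.4% → £84,000 × 1.4% × 21/365 = £67.6603
Total = £205.7425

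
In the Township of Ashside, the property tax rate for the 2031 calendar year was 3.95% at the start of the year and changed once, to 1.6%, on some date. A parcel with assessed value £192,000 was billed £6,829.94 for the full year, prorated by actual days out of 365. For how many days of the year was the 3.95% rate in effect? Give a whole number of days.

304 days

Let d = days at the first rate; then 365 − d days at the second rate.
£192,000 × [3.95%·d + 1.6%·(365−d)] / 365 = £6,829.94
Solving gives d = 304, so the new rate took effect on November 1, 2031.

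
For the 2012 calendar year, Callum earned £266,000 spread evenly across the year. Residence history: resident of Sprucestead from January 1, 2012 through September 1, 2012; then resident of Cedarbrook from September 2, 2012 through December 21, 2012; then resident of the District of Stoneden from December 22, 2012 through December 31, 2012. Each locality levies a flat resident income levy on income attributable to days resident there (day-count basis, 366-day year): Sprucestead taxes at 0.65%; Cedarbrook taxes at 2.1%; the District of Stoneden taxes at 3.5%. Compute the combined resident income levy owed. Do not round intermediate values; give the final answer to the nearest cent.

£3,105.88

Sprucestead, January 1 – September 1, 2012: 245 days → £266,000 × 0.65% × 245/366 = £1,157.3907
Cedarbrook, September 2 – December 21, 2012: 111 days → £266,000 × 2.1% × 111/366 = £1,694.1148
The District of Stoneden, December 22 – December 31, 2012: 10 days → £266,000 × 3.5% × 10/366 = £254.3716
Total = £3,105.8770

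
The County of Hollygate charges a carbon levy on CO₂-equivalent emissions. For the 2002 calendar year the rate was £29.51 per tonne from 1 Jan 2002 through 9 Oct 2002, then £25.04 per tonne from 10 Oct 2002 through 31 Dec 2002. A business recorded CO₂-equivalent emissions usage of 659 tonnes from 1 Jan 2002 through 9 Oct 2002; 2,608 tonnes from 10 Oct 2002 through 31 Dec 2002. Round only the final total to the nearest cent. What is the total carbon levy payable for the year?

1 Jan – 9 Oct 2002: 659 tonnes at £29.51/tonne → £19,447.09
10 Oct – 31 Dec 2002: 2,608 tonnes at £25.04/tonne → £65,304.32

£84,751.41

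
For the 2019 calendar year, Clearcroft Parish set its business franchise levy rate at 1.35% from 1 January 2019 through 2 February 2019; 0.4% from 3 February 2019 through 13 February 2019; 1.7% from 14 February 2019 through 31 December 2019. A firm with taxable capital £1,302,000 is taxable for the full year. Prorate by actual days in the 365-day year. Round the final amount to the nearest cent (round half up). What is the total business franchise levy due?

1 January – 2 February 2019: 33 days at 1.35% → £1,302,000 × 1.35% × 33/365 = £1,589.1534
3 February – 13 February 2019: 11 days at 0.4% → £1,302,000 × 0.4% × 11/365 = £156.9534
14 February – 31 December 2019: 321 days at 1.7% → £1,302,000 × 1.7% × 321/365 = £19,465.7918
Total = £21,211.8986

£21,211.90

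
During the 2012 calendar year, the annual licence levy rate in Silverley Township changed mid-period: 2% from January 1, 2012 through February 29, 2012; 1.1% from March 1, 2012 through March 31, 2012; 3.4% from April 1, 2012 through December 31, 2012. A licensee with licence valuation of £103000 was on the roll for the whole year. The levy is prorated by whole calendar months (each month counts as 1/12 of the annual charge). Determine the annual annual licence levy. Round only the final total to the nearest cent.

January 1 – February 29, 2012: 2 months at 2% → £103000 × 2% × 2/12 = £343.3333
March 1 – March 31, 2012: 1 month at 1.1% → £103000 × 1.1% × 1/12 = £94.4167
April 1 – December 31, 2012: 9 months at 3.4% → £103000 × 3.4% × 9/12 = £2626.5000
Total = £3064.2500

£3064.25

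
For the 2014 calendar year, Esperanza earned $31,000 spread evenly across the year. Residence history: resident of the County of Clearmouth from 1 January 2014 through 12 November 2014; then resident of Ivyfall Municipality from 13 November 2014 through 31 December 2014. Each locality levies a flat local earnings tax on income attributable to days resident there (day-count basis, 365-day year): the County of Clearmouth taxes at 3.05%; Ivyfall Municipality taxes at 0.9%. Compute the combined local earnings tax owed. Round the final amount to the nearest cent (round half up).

The County of Clearmouth, 1 January – 12 November 2014: 316 days → $31,000 × 3.05% × 316/365 = $818.5699
Ivyfall Municipality, 13 November – 31 December 2014: 49 days → $31,000 × 0.9% × 49/365 = $37.4548
Total = $856.0247

$856.02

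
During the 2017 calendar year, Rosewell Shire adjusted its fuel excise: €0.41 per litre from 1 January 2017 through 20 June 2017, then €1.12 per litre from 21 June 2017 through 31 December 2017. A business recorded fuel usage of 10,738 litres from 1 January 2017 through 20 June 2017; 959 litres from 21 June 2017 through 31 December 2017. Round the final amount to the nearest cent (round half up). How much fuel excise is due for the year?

€5,476.66

1 January – 20 June 2017: 10,738 litres at €0.41/litre → €4,402.58
21 June – 31 December 2017: 959 litres at €1.12/litre → €1,074.08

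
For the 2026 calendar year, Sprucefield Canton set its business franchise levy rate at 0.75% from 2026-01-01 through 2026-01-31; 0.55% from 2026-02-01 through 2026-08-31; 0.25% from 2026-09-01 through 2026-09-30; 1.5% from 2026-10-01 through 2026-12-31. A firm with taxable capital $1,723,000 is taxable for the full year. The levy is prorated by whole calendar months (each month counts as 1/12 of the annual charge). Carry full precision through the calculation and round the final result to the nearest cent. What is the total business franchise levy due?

$13,425.04

2026-01-01 to 2026-01-31: 1 month at 0.75% → $1,723,000 × 0.75% × 1/12 = $1,076.8750
2026-02-01 to 2026-08-31: 7 months at 0.55% → $1,723,000 × 0.55% × 7/12 = $5,527.9583
2026-09-01 to 2026-09-30: 1 month at 0.25% → $1,723,000 × 0.25% × 1/12 = $358.9583
2026-10-01 to 2026-12-31: 3 months at 1.5% → $1,723,000 × 1.5% × 3/12 = $6,461.2500
Total = $13,425.0417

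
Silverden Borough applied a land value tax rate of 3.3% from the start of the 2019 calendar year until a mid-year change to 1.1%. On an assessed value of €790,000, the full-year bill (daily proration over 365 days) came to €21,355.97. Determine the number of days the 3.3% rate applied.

Let d = days at the first rate; then 365 − d days at the second rate.
€790,000 × [3.3%·d + 1.1%·(365−d)] / 365 = €21,355.97
Solving gives d = 266, so the new rate took effect on 24 September 2019.

266 days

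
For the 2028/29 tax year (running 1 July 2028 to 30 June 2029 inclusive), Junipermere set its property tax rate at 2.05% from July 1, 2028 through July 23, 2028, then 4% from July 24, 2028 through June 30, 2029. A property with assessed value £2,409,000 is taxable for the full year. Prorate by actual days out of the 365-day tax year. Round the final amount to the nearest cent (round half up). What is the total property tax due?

£93,399.90

July 1 – July 23, 2028: 23 days at 2.05% → £2,409,000 × 2.05% × 23/365 = £3,111.9000
July 24, 2028 – June 30, 2029: 342 days at 4% → £2,409,000 × 4% × 342/365 = £90,288.0000
Total = £93,399.9000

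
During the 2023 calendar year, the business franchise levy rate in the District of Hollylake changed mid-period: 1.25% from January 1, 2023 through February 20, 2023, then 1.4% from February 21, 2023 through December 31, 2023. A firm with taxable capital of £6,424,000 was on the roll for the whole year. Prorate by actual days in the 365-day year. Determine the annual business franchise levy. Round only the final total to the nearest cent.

£88,589.60

January 1 – February 20, 2023: 51 days at 1.25% → £6,424,000 × 1.25% × 51/365 = £11,220.0000
February 21 – December 31, 2023: 314 days at 1.4% → £6,424,000 × 1.4% × 314/365 = £77,369.6000
Total = £88,589.6000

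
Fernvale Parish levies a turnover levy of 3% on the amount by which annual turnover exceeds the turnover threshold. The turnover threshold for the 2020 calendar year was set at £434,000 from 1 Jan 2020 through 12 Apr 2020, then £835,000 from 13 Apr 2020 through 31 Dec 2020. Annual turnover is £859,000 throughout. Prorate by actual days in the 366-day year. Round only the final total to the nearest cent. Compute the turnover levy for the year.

1 Jan – 12 Apr 2020: 103 days, exemption £434,000 → (£859,000 − £434,000) × 3% × 103/366 = £3,588.1148
13 Apr – 31 Dec 2020: 263 days, exemption £835,000 → (£859,000 − £835,000) × 3% × 263/366 = £517.3770
Total = £4,105.4918

£4,105.49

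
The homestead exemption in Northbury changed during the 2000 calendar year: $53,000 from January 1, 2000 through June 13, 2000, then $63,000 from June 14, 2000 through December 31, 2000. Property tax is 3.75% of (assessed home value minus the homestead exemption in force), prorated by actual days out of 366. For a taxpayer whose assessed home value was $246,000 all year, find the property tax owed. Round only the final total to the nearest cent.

January 1 – June 13, 2000: 165 days, exemption $53,000 → ($246,000 − $53,000) × 3.75% × 165/366 = $3,262.8074
June 14 – December 31, 2000: 201 days, exemption $63,000 → ($246,000 − $63,000) × 3.75% × 201/366 = $3,768.7500
Total = $7,031.5574

$7,031.56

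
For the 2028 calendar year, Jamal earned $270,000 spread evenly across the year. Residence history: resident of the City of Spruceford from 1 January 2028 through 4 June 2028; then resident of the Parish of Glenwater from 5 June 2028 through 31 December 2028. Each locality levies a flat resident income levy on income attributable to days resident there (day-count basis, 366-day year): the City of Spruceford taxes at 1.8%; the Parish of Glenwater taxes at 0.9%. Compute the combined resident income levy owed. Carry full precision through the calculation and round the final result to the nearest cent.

The City of Spruceford, 1 January – 4 June 2028: 156 days → $270,000 × 1.8% × 156/366 = $2,071.4754
The Parish of Glenwater, 5 June – 31 December 2028: 210 days → $270,000 × 0.9% × 210/366 = $1,394.2623
Total = $3,465.7377

$3,465.74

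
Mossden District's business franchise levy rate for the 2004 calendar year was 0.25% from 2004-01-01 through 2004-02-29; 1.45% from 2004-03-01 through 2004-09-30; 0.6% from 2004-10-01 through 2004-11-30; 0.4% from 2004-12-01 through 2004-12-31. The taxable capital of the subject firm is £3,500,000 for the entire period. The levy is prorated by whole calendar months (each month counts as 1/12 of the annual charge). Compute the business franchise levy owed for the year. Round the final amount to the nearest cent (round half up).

£35,729.17

2004-01-01 to 2004-02-29: 2 months at 0.25% → £3,500,000 × 0.25% × 2/12 = £1,458.3333
2004-03-01 to 2004-09-30: 7 months at 1.45% → £3,500,000 × 1.45% × 7/12 = £29,604.1667
2004-10-01 to 2004-11-30: 2 months at 0.6% → £3,500,000 × 0.6% × 2/12 = £3,500.0000
2004-12-01 to 2004-12-31: 1 month at 0.4% → £3,500,000 × 0.4% × 1/12 = £1,166.6667
Total = £35,729.1667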